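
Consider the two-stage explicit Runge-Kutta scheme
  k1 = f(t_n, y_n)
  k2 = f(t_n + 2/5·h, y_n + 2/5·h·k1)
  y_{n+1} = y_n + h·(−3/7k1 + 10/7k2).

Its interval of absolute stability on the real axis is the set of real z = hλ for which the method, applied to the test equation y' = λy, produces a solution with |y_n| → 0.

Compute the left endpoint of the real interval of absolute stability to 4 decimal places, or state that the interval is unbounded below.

On y'=λy, z=hλ:
  k1=λy_n ⇒ h·k1=z·y_n;  k2=λ(1+2/5z)y_n ⇒ h·k2=z(1+2/5z)y_n
  y_{n+1}/y_n = 1 − 3/7z + 10/7z(1+2/5z) = 1 + z + 4/7z²
  R(z) = 1 + z + 4/7z².

Find x<0 with |R(x)|<1.
x=-0.79: |R|=0.5666
R=1: x+4/7x²=0 ⇒ x=−7/4=-1.7500; min R=1−1/(4·4/7)=0.5625>−1
Confirm numerically:
  x=-1.295: |R|=0.66330 <1
  x=-0.959: |R|=0.56653 <1
  x=-0.781: |R|=0.56755 <1
  x=-2.251: |R|=1.64443 >1
  x=-2.057: |R|=1.36086 >1
Stable set (-1.7500, 0).

left endpoint -1.7500.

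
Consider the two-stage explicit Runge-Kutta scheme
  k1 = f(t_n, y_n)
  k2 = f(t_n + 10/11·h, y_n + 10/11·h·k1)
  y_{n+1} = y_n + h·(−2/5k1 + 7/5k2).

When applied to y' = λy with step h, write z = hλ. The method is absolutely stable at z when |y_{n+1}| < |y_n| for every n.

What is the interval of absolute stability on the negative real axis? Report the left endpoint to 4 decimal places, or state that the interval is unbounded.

(-0.7857, 0).

Set f=λy, z=hλ:
  k1=λy_n ⇒ h·k1=z·y_n;  k2=λ(1+10/11z)y_n ⇒ h·k2=z(1+10/11z)y_n
  y_{n+1}/y_n = 1 − 2/5z + 7/5z(1+10/11z) = 1 + z + 14/11z²
  ⇒ R(z) = 1 + z + 14/11z².

Find x<0 with |R(x)|<1.
x=-1.34: |R|=1.9453
R=1: x+14/11x²=0 ⇒ x=−11/14=-0.7857; min R=1−1/(4·14/11)=0.8036>−1
Confirm numerically:
  x=-0.558: |R|=0.83828 <1
  x=-0.432: |R|=0.80552 <1
  x=-0.402: |R|=0.80368 <1
  x=-0.332: |R|=0.80829 <1
  x=-1.372: |R|=2.02376 >1
  x=-1.316: |R|=1.88818 >1
So |R|<1 on (-0.7857, 0).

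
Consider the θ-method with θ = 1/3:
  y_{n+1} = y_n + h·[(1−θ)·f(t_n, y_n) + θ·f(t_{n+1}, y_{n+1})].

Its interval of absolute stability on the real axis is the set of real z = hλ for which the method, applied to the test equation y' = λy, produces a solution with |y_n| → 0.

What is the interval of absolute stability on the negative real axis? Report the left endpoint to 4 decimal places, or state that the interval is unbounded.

Set f=λy, z=hλ:
  y_{n+1} = y_n + z·[2/3·y_n + 1/3·y_{n+1}] ⇒ (1 − 1/3z)y_{n+1} = (1 + 2/3z)y_n
  ⇒ R(z) = (1 + 2/3z)/(1 − 1/3z).

Need |R(x)|<1, x<0.
x=-1.02: |R|=0.2388
R=−1: 1+2/3x = −1+1/3x ⇒ -1/3x=2 ⇒ x=2/(-1/3)=-6.0000
Confirm numerically:
  x=-4.531: |R|=0.80494 <1
  x=-3.723: |R|=0.66131 <1
  x=-3.391: |R|=0.59177 <1
  x=-6.346: |R|=1.03702 >1
  x=-6.134: |R|=1.01467 >1
  x=-6.059: |R|=1.00651 >1
So |R|<1 on (-6.0000, 0).

z∈(-6.0000,0).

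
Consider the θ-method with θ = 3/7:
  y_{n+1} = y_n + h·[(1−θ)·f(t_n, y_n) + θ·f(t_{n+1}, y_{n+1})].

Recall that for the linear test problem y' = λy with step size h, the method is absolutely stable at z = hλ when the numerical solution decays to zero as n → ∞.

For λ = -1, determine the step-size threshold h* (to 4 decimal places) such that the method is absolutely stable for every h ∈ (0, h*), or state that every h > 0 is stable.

Set f=λy, z=hλ:
  y_{n+1} = y_n + z·[4/7·y_n + 3/7·y_{n+1}] ⇒ (1 − 3/7z)y_{n+1} = (1 + 4/7z)y_n
  so R(z) = (1 + 4/7z)/(1 − 3/7z).

Find x<0 with |R(x)|<1.
x=-0.33: |R|=0.7109
R=−1: 1+4/7x = −1+3/7x ⇒ -1/7x=2 ⇒ x=2/(-1/7)=-14.0000
Confirm numerically:
  x=-12.063: |R|=0.95515 <1
  x=-11.905: |R|=0.95095 <1
  x=-11.560: |R|=0.94146 <1
  x=-14.482: |R|=1.00955 >1
  x=-14.277: |R|=1.00556 >1
Stable set (-14.0000, 0).

(-14.0000,0); λ=-1 ⇒ h* = (14)/1 = 14.0000.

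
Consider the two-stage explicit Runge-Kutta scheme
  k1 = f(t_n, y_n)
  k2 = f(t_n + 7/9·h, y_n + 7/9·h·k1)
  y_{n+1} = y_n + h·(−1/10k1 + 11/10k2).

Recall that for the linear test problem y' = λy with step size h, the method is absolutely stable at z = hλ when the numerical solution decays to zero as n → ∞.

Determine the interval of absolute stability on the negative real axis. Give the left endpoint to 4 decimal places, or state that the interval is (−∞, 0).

On y'=λy, z=hλ:
  k1=λy_n ⇒ h·k1=z·y_n;  k2=λ(1+7/9z)y_n ⇒ h·k2=z(1+7/9z)y_n
  y_{n+1}/y_n = 1 − 1/10z + 11/10z(1+7/9z) = 1 + z + 77/90z²
  ⇒ R(z) = 1 + z + 77/90z².

Boundary: |R(x)|=1, x<0.
x=-1.72: |R|=1.8111
R=1: x+77/90x²=0 ⇒ x=−90/77=-1.1688; min R=1−1/(4·77/90)=0.7078>−1
Confirm numerically:
  x=-0.922: |R|=0.80529 <1
  x=-0.798: |R|=0.74682 <1
  x=-0.597: |R|=0.70793 <1
  x=-1.751: |R|=1.87213 >1
  x=-1.685: |R|=1.74411 >1
  x=-1.362: |R|=1.22509 >1
Interval (-1.1688, 0).

z∈(-1.1688,0).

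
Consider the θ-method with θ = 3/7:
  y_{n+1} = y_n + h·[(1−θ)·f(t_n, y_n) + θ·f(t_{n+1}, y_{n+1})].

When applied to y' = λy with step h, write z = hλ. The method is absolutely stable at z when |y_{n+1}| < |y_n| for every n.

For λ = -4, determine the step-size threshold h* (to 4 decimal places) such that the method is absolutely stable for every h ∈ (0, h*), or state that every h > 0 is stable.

(-14.0000,0); λ=-4 ⇒ h* = (14)/4 = 3.5000.

Test eqn y'=λy, z=hλ:
  y_{n+1} = y_n + z·[4/7·y_n + 3/7·y_{n+1}] ⇒ (1 − 3/7z)y_{n+1} = (1 + 4/7z)y_n
  R(z) = (1 + 4/7z)/(1 − 3/7z).

Find x<0 with |R(x)|<1.
x=-0.57: |R|=0.5419
R=−1: 1+4/7x = −1+3/7x ⇒ -1/7x=2 ⇒ x=2/(-1/7)=-14.0000
Confirm numerically:
  x=-12.491: |R|=0.96607 <1
  x=-11.582: |R|=0.94208 <1
  x=-11.124: |R|=0.92876 <1
  x=-14.459: |R|=1.00911 >1
  x=-14.311: |R|=1.00623 >1
Stable set (-14.0000, 0).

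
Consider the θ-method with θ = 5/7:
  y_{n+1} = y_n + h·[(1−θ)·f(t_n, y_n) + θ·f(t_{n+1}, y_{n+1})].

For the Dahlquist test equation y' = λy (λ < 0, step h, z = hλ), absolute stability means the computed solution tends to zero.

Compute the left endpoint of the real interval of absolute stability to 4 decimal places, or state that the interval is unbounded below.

(−∞, 0) — no finite endpoint.

With y'=λy (z=hλ):
  y_{n+1} = y_n + z·[2/7·y_n + 5/7·y_{n+1}] ⇒ (1 − 5/7z)y_{n+1} = (1 + 2/7z)y_n
  so R(z) = (1 + 2/7z)/(1 − 5/7z).

Find x<0 with |R(x)|<1.
x=-0.87: |R|=0.4634
x=-2: |R|=0.1765
x=-10: |R|=0.2281
x=-100: |R|=0.3807
θ=5/7≥1/2 ⇒ |1+2/7x|<|1−5/7x| ∀x<0 ⇒ stable on all of ℝ⁻.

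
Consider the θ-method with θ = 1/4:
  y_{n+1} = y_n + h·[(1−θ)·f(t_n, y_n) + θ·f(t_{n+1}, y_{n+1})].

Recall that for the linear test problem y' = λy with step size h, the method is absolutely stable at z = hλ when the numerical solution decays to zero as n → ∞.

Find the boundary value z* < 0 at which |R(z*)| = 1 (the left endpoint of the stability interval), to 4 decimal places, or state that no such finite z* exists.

On y'=λy, z=hλ:
  y_{n+1} = y_n + z·[3/4·y_n + 1/4·y_{n+1}] ⇒ (1 − 1/4z)y_{n+1} = (1 + 3/4z)y_n
  so R(z) = (1 + 3/4z)/(1 − 1/4z).

Find x<0 with |R(x)|<1.
x=-0.39: |R|=0.6446
R=−1: 1+3/4x = −1+1/4x ⇒ -1/2x=2 ⇒ x=2/(-1/2)=-4.0000
Confirm numerically:
  x=-3.615: |R|=0.89888 <1
  x=-3.063: |R|=0.73467 <1
  x=-2.245: |R|=0.43795 <1
  x=-4.589: |R|=1.13715 >1
  x=-4.435: |R|=1.10314 >1
  x=-4.097: |R|=1.02396 >1
Stable set (-4.0000, 0).

left endpoint -4.0000.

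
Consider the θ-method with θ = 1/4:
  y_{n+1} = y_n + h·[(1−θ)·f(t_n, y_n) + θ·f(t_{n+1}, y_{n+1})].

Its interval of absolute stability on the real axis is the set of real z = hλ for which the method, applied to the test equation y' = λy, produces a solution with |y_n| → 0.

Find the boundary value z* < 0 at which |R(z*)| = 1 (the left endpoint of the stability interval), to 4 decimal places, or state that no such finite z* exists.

Test eqn y'=λy, z=hλ:
  y_{n+1} = y_n + z·[3/4·y_n + 1/4·y_{n+1}] ⇒ (1 − 1/4z)y_{n+1} = (1 + 3/4z)y_n
  ⇒ R(z) = (1 + 3/4z)/(1 − 1/4z).

Boundary: |R(x)|=1, x<0.
x=-0.88: |R|=0.2787
R=−1: 1+3/4x = −1+1/4x ⇒ -1/2x=2 ⇒ x=2/(-1/2)=-4.0000
Confirm numerically:
  x=-3.571: |R|=0.88667 <1
  x=-3.197: |R|=0.77685 <1
  x=-2.425: |R|=0.50973 <1
  x=-4.197: |R|=1.04807 >1
  x=-4.149: |R|=1.03657 >1
Interval (-4.0000, 0).

z* = -4.0000.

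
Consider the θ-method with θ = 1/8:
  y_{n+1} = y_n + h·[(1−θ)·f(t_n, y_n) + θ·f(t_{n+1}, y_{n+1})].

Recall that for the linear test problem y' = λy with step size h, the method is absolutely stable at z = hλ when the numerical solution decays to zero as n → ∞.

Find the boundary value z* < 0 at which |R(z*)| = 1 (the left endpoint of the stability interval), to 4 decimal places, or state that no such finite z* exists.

Set f=λy, z=hλ:
  y_{n+1} = y_n + z·[7/8·y_n + 1/8·y_{n+1}] ⇒ (1 − 1/8z)y_{n+1} = (1 + 7/8z)y_n
  so R(z) = (1 + 7/8z)/(1 − 1/8z).

Boundary: |R(x)|=1, x<0.
x=-1.21: |R|=0.0510
R=−1: 1+7/8x = −1+1/8x ⇒ -3/4x=2 ⇒ x=2/(-3/4)=-2.6667
Confirm numerically:
  x=-2.403: |R|=0.84793 <1
  x=-2.291: |R|=0.78097 <1
  x=-2.077: |R|=0.64890 <1
  x=-1.723: |R|=0.41767 <1
  x=-3.059: |R|=1.21286 >1
  x=-2.974: |R|=1.16803 >1
  x=-2.926: |R|=1.14241 >1
So |R|<1 on (-2.6667, 0).

left endpoint -2.6667.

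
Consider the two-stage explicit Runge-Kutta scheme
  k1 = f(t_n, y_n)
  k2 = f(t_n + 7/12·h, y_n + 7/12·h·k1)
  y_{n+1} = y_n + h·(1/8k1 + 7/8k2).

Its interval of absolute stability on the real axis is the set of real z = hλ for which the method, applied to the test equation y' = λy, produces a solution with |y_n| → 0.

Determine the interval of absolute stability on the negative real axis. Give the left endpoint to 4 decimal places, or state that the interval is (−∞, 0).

z∈(-1.9592,0).

On y'=λy, z=hλ:
  k1=λy_n ⇒ h·k1=z·y_n;  k2=λ(1+7/12z)y_n ⇒ h·k2=z(1+7/12z)y_n
  y_{n+1}/y_n = 1 + 1/8z + 7/8z(1+7/12z) = 1 + z + 49/96z²
  so R(z) = 1 + z + 49/96z².

Boundary: |R(x)|=1, x<0.
x=-1.53: |R|=0.6648
R=1: x+49/96x²=0 ⇒ x=−96/49=-1.9592; min R=1−1/(4·49/96)=0.5102>−1
Confirm numerically:
  x=-1.372: |R|=0.58880 <1
  x=-1.263: |R|=0.55120 <1
  x=-1.227: |R|=0.54145 <1
  x=-1.197: |R|=0.53433 <1
  x=-2.408: |R|=1.55163 >1
  x=-2.277: |R|=1.36937 >1
  x=-2.231: |R|=1.30953 >1
So |R|<1 on (-1.9592, 0).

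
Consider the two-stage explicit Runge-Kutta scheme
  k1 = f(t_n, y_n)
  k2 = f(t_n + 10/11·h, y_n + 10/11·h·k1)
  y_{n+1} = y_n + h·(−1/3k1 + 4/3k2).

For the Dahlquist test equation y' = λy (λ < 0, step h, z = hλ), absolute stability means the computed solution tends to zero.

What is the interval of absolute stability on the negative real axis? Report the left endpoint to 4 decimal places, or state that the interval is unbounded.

With y'=λy (z=hλ):
  k1=λy_n ⇒ h·k1=z·y_n;  k2=λ(1+10/11z)y_n ⇒ h·k2=z(1+10/11z)y_n
  y_{n+1}/y_n = 1 − 1/3z + 4/3z(1+10/11z) = 1 + z + 40/33z²
  so R(z) = 1 + z + 40/33z².

Find x<0 with |R(x)|<1.
x=-0.32: |R|=0.8041
R=1: x+40/33x²=0 ⇒ x=−33/40=-0.8250; min R=1−1/(4·40/33)=0.7937>−1
Confirm numerically:
  x=-0.760: |R|=0.94012 <1
  x=-0.494: |R|=0.80180 <1
  x=-0.450: |R|=0.79545 <1
  x=-0.922: |R|=1.10840 >1
  x=-0.867: |R|=1.04414 >1
So |R|<1 on (-0.8250, 0).

(-0.8250, 0).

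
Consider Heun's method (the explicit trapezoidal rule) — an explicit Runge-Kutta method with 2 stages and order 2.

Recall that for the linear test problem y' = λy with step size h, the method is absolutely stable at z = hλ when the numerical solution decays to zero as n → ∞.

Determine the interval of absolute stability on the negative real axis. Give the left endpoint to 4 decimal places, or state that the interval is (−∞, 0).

(-2.0000, 0).

On y'=λy, z=hλ:
  order 2, 2-stage ⇒ R(z)=1+z+z^2/2
  (e.g. R(-0.65)=0.56125, |R|=0.56125)

Need |R(x)|<1, x<0.
x=-0.65: |R|=0.5613
|R(-1.41)|=0.5840 |R(-1.35)|=0.5613 |R(-1.03)|=0.5005
Bisect:
  x_lo=-2.8192 |R|=2.1548  x_hi=-0.2141 |R|=0.8088
  mid=-1.51667 |R|=0.63347 →hi
  mid=-2.16794 |R|=1.18205 →lo
  mid=-1.84231 |R|=0.85474 →hi
  mid=-2.00512 |R|=1.00514 →lo
  mid=-1.92372 |R|=0.92662 →hi
  mid=-1.96442 |R|=0.96505 →hi
  mid=-1.98477 |R|=0.98489 →hi
  mid=-1.99495 |R|=0.99496 →hi
  mid=-2.00004 |R|=1.00004 →lo
  ...
  [-2.00004,-1.99988] ⇒ x*=-2.0000
Stable set (-2.0000, 0).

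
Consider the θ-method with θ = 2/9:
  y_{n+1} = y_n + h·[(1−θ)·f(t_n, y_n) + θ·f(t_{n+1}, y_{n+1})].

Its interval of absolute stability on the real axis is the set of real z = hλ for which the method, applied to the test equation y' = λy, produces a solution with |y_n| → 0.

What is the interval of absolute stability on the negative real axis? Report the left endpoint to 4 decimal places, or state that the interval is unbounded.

On y'=λy, z=hλ:
  y_{n+1} = y_n + z·[7/9·y_n + 2/9·y_{n+1}] ⇒ (1 − 2/9z)y_{n+1} = (1 + 7/9z)y_n
  Hence R(z) = (1 + 7/9z)/(1 − 2/9z).

Need |R(x)|<1, x<0.
x=-0.82: |R|=0.3064
R=−1: 1+7/9x = −1+2/9x ⇒ -5/9x=2 ⇒ x=2/(-5/9)=-3.6000
Confirm numerically:
  x=-3.254: |R|=0.88844 <1
  x=-2.222: |R|=0.48750 <1
  x=-1.932: |R|=0.35168 <1
  x=-4.197: |R|=1.17161 >1
  x=-4.019: |R|=1.12296 >1
Stable set (-3.6000, 0).

z∈(-3.6000,0).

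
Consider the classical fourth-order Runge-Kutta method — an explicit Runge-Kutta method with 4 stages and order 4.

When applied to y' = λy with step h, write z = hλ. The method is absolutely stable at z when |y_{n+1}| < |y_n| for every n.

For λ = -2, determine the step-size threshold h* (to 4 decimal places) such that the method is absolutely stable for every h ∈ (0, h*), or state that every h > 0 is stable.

On y'=λy, z=hλ:
  order 4, 4-stage ⇒ R(z)=1+z+z^2/2+z^3/6+z^4/24
  (e.g. R(-1.68)=0.27284, |R|=0.27284)

Boundary: |R(x)|=1, x<0.
x=-1.68: |R|=0.2728
|R(-2.46)|=0.6106 |R(-1.78)|=0.2825 |R(-1.14)|=0.3332
Bisect:
  x_lo=-3.4585 |R|=2.5886  x_hi=-0.1400 |R|=0.8693
  mid=-1.79924 |R|=0.28528 →hi
  mid=-2.62885 |R|=0.78864 →hi
  mid=-3.04366 |R|=1.46472 →lo
  mid=-2.83625 |R|=1.07959 →lo
  mid=-2.73255 |R|=0.92335 →hi
  mid=-2.78440 |R|=0.99866 →hi
  mid=-2.81033 |R|=1.03840 →lo
  mid=-2.79736 |R|=1.01835 →lo
  ...
  [-2.78541,-2.78521] ⇒ x*=-2.7853
So |R|<1 on (-2.7853, 0).

(-2.7853,0); λ=-2 ⇒ h* = 1.3926.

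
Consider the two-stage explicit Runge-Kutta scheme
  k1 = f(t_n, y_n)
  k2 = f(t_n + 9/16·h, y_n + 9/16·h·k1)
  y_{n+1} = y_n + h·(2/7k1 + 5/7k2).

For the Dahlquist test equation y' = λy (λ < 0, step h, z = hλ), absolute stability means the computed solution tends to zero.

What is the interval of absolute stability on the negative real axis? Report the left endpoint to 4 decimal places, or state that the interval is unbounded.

On y'=λy, z=hλ:
  k1=λy_n ⇒ h·k1=z·y_n;  k2=λ(1+9/16z)y_n ⇒ h·k2=z(1+9/16z)y_n
  y_{n+1}/y_n = 1 + 2/7z + 5/7z(1+9/16z) = 1 + z + 45/112z²
  Hence R(z) = 1 + z + 45/112z².

Solve |R(x)|<1 on ℝ⁻.
x=-0.51: |R|=0.5945
R=1: x+45/112x²=0 ⇒ x=−112/45=-2.4889; min R=1−1/(4·45/112)=0.3778>−1
Confirm numerically:
  x=-1.891: |R|=0.54574 <1
  x=-1.709: |R|=0.46449 <1
  x=-1.143: |R|=0.38191 <1
  x=-2.718: |R|=1.25020 >1
  x=-2.536: |R|=1.04800 >1
So |R|<1 on (-2.4889, 0).

(-2.4889, 0).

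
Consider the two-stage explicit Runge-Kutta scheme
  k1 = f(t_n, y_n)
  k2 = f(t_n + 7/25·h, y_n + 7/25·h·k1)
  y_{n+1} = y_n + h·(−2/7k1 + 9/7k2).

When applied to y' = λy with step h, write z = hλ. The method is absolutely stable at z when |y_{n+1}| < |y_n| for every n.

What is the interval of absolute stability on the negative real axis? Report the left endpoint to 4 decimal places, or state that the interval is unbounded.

With y'=λy (z=hλ):
  k1=λy_n ⇒ h·k1=z·y_n;  k2=λ(1+7/25z)y_n ⇒ h·k2=z(1+7/25z)y_n
  y_{n+1}/y_n = 1 − 2/7z + 9/7z(1+7/25z) = 1 + z + 9/25z²
  Hence R(z) = 1 + z + 9/25z².

Solve |R(x)|<1 on ℝ⁻.
x=-1.39: |R|=0.3056
R=1: x+9/25x²=0 ⇒ x=−25/9=-2.7778; min R=1−1/(4·9/25)=0.3056>−1
Confirm numerically:
  x=-2.514: |R|=0.76127 <1
  x=-2.362: |R|=0.64646 <1
  x=-1.932: |R|=0.41174 <1
  x=-1.840: |R|=0.37882 <1
  x=-3.295: |R|=1.61353 >1
  x=-3.223: |R|=1.51658 >1
So |R|<1 on (-2.7778, 0).

(-2.7778, 0).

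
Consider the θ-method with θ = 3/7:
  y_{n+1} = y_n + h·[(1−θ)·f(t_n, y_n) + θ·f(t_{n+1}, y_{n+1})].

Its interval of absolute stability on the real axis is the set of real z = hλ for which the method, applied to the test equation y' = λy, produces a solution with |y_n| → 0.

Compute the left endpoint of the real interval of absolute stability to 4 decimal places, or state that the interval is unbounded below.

With y'=λy (z=hλ):
  y_{n+1} = y_n + z·[4/7·y_n + 3/7·y_{n+1}] ⇒ (1 − 3/7z)y_{n+1} = (1 + 4/7z)y_n
  R(z) = (1 + 4/7z)/(1 − 3/7z).

Boundary: |R(x)|=1, x<0.
x=-1.71: |R|=0.0132
R=−1: 1+4/7x = −1+3/7x ⇒ -1/7x=2 ⇒ x=2/(-1/7)=-14.0000
Confirm numerically:
  x=-11.845: |R|=0.94934 <1
  x=-11.506: |R|=0.93993 <1
  x=-7.521: |R|=0.78084 <1
  x=-7.101: |R|=0.75624 <1
  x=-14.269: |R|=1.00540 >1
  x=-14.168: |R|=1.00339 >1
Stable set (-14.0000, 0).

z* = -14.0000.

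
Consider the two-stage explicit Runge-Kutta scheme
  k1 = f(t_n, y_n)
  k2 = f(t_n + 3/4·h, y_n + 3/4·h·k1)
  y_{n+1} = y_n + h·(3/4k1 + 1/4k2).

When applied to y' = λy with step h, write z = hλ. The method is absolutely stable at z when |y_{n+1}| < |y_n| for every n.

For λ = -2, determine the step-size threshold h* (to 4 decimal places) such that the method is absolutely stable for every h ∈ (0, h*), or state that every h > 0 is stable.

(-5.3333,0); λ=-2 ⇒ h* = (16/3)/2 = 2.6667.

Test eqn y'=λy, z=hλ:
  k1=λy_n ⇒ h·k1=z·y_n;  k2=λ(1+3/4z)y_n ⇒ h·k2=z(1+3/4z)y_n
  y_{n+1}/y_n = 1 + 3/4z + 1/4z(1+3/4z) = 1 + z + 3/16z²
  Hence R(z) = 1 + z + 3/16z².

Need |R(x)|<1, x<0.
x=-1.44: |R|=0.0512
R=1: x+3/16x²=0 ⇒ x=−16/3=-5.3333; min R=1−1/(4·3/16)=-0.3333>−1
Confirm numerically:
  x=-3.478: |R|=0.20991 <1
  x=-3.205: |R|=0.27900 <1
  x=-3.189: |R|=0.28218 <1
  x=-2.510: |R|=0.32873 <1
  x=-5.718: |R|=1.41241 >1
  x=-5.610: |R|=1.29102 >1
  x=-5.517: |R|=1.18999 >1
Stable set (-5.3333, 0).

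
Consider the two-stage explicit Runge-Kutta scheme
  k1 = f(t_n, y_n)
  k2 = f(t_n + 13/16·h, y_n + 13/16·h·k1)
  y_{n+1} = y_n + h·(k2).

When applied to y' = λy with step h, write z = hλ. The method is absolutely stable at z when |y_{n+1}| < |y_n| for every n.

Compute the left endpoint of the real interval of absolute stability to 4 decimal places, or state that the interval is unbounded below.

With y'=λy (z=hλ):
  k1=λy_n ⇒ h·k1=z·y_n;  k2=λ(1+13/16z)y_n ⇒ h·k2=z(1+13/16z)y_n
  y_{n+1}/y_n = 1 + z(1+13/16z) = 1 + z + 13/16z²
  so R(z) = 1 + z + 13/16z².

Find x<0 with |R(x)|<1.
x=-0.33: |R|=0.7585
R=1: x+13/16x²=0 ⇒ x=−16/13=-1.2308; min R=1−1/(4·13/16)=0.6923>−1
Confirm numerically:
  x=-0.793: |R|=0.71794 <1
  x=-0.790: |R|=0.71708 <1
  x=-0.687: |R|=0.69647 <1
  x=-1.827: |R|=1.88507 >1
  x=-1.671: |R|=1.59770 >1
  x=-1.341: |R|=1.12010 >1
Stable set (-1.2308, 0).

left endpoint -1.2308.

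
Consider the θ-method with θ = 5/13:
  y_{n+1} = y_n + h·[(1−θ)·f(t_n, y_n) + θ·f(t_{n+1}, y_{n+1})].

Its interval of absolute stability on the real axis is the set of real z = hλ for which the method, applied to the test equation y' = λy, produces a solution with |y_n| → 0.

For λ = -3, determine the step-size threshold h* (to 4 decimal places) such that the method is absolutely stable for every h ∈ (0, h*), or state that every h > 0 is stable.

On y'=λy, z=hλ:
  y_{n+1} = y_n + z·[8/13·y_n + 5/13·y_{n+1}] ⇒ (1 − 5/13z)y_{n+1} = (1 + 8/13z)y_n
  Hence R(z) = (1 + 8/13z)/(1 − 5/13z).

Find x<0 with |R(x)|<1.
x=-1.39: |R|=0.0942
R=−1: 1+8/13x = −1+5/13x ⇒ -3/13x=2 ⇒ x=2/(-3/13)=-8.6667
Confirm numerically:
  x=-7.510: |R|=0.93136 <1
  x=-5.351: |R|=0.74979 <1
  x=-4.973: |R|=0.70736 <1
  x=-8.913: |R|=1.01284 >1
  x=-8.878: |R|=1.01105 >1
  x=-8.805: |R|=1.00728 >1
So |R|<1 on (-8.6667, 0).

(-8.6667,0); λ=-3 ⇒ h* = (26/3)/3 = 2.8889.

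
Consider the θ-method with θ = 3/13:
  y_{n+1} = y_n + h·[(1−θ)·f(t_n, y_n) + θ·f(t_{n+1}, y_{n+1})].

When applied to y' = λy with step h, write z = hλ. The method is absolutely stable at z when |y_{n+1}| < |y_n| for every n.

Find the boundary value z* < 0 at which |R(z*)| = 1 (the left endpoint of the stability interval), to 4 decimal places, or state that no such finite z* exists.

Test eqn y'=λy, z=hλ:
  y_{n+1} = y_n + z·[10/13·y_n + 3/13·y_{n+1}] ⇒ (1 − 3/13z)y_{n+1} = (1 + 10/13z)y_n
  R(z) = (1 + 10/13z)/(1 − 3/13z).

Need |R(x)|<1, x<0.
x=-0.67: |R|=0.4197
R=−1: 1+10/13x = −1+3/13x ⇒ -7/13x=2 ⇒ x=2/(-7/13)=-3.7143
Confirm numerically:
  x=-2.647: |R|=0.64324 <1
  x=-2.563: |R|=0.61047 <1
  x=-2.037: |R|=0.38564 <1
  x=-4.074: |R|=1.09983 >1
  x=-3.889: |R|=1.04958 >1
Stable set (-3.7143, 0).

left endpoint -3.7143.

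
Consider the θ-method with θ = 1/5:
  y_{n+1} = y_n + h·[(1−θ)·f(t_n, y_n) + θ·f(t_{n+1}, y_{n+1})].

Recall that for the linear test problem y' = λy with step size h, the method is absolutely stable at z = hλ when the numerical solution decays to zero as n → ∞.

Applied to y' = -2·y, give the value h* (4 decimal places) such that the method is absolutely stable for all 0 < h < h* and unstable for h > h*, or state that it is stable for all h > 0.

With y'=λy (z=hλ):
  y_{n+1} = y_n + z·[4/5·y_n + 1/5·y_{n+1}] ⇒ (1 − 1/5z)y_{n+1} = (1 + 4/5z)y_n
  R(z) = (1 + 4/5z)/(1 − 1/5z).

Find x<0 with |R(x)|<1.
x=-0.75: |R|=0.3478
R=−1: 1+4/5x = −1+1/5x ⇒ -3/5x=2 ⇒ x=2/(-3/5)=-3.3333
Confirm numerically:
  x=-2.419: |R|=0.63027 <1
  x=-2.355: |R|=0.60095 <1
  x=-1.373: |R|=0.07720 <1
  x=-3.842: |R|=1.17259 >1
  x=-3.810: |R|=1.16232 >1
Stable set (-3.3333, 0).

(-3.3333,0); λ=-2 ⇒ h* = (10/3)/2 = 1.6667.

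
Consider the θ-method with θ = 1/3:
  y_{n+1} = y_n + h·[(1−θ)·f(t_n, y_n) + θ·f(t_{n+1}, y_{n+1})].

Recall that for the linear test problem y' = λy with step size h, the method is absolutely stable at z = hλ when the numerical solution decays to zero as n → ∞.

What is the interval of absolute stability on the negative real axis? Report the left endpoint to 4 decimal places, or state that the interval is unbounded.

Test eqn y'=λy, z=hλ:
  y_{n+1} = y_n + z·[2/3·y_n + 1/3·y_{n+1}] ⇒ (1 − 1/3z)y_{n+1} = (1 + 2/3z)y_n
  so R(z) = (1 + 2/3z)/(1 − 1/3z).

Solve |R(x)|<1 on ℝ⁻.
x=-0.32: |R|=0.7108
R=−1: 1+2/3x = −1+1/3x ⇒ -1/3x=2 ⇒ x=2/(-1/3)=-6.0000
Confirm numerically:
  x=-5.264: |R|=0.91094 <1
  x=-4.673: |R|=0.82706 <1
  x=-4.049: |R|=0.72322 <1
  x=-2.887: |R|=0.47121 <1
  x=-6.198: |R|=1.02153 >1
  x=-6.050: |R|=1.00552 >1
Interval (-6.0000, 0).

z∈(-6.0000,0).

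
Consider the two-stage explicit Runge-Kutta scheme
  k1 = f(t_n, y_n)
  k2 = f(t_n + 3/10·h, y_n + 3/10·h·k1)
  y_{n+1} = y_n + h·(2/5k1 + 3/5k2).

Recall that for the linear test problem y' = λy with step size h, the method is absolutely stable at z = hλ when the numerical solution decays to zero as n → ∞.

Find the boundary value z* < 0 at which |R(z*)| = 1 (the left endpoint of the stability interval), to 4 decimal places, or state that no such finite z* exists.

z* = -5.5556.

With y'=λy (z=hλ):
  k1=λy_n ⇒ h·k1=z·y_n;  k2=λ(1+3/10z)y_n ⇒ h·k2=z(1+3/10z)y_n
  y_{n+1}/y_n = 1 + 2/5z + 3/5z(1+3/10z) = 1 + z + 9/50z²
  R(z) = 1 + z + 9/50z².

Boundary: |R(x)|=1, x<0.
x=-0.6: |R|=0.4648
R=1: x+9/50x²=0 ⇒ x=−50/9=-5.5556; min R=1−1/(4·9/50)=-0.3889>−1
Confirm numerically:
  x=-4.895: |R|=0.41798 <1
  x=-4.778: |R|=0.33127 <1
  x=-3.643: |R|=0.25414 <1
  x=-6.017: |R|=1.49977 >1
  x=-5.730: |R|=1.17992 >1
Stable set (-5.5556, 0).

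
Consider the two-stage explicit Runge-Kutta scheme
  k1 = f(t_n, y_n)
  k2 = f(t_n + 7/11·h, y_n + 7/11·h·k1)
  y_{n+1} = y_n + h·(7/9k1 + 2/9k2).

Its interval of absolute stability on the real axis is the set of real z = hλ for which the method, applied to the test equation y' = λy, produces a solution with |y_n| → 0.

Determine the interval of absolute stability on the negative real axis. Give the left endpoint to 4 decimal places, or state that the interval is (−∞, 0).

With y'=λy (z=hλ):
  k1=λy_n ⇒ h·k1=z·y_n;  k2=λ(1+7/11z)y_n ⇒ h·k2=z(1+7/11z)y_n
  y_{n+1}/y_n = 1 + 7/9z + 2/9z(1+7/11z) = 1 + z + 14/99z²
  ⇒ R(z) = 1 + z + 14/99z².

Find x<0 with |R(x)|<1.
x=-0.6: |R|=0.4509
R=1: x+14/99x²=0 ⇒ x=−99/14=-7.0714; min R=1−1/(4·14/99)=-0.7679>−1
Confirm numerically:
  x=-6.825: |R|=0.76216 <1
  x=-5.662: |R|=0.12851 <1
  x=-4.557: |R|=0.62036 <1
  x=-7.460: |R|=1.40992 >1
  x=-7.156: |R|=1.08558 >1
Interval (-7.0714, 0).

(-7.0714, 0).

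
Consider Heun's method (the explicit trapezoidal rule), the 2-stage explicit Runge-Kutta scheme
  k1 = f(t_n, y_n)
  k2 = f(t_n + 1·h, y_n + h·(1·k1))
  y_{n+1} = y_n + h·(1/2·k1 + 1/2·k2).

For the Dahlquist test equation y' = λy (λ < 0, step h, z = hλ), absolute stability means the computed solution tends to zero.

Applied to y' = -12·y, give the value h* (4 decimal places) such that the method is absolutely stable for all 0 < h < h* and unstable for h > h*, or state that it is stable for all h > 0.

(-2.0000,0); λ=-12 ⇒ h* = 0.1667.

Test eqn y'=λy, z=hλ:
  order 2, 2-stage ⇒ R(z)=1+z+z^2/2
  (e.g. R(-1.78)=0.80420, |R|=0.80420)

Find x<0 with |R(x)|<1.
x=-1.78: |R|=0.8042
|R(-2.2)|=1.2200 |R(-1.75)|=0.7812 |R(-0.81)|=0.5181
Bisect:
  x_lo=-2.6849 |R|=1.9195  x_hi=-0.2907 |R|=0.7515
  mid=-1.48781 |R|=0.61898 →hi
  mid=-2.08637 |R|=1.09010 →lo
  mid=-1.78709 |R|=0.80976 →hi
  mid=-1.93673 |R|=0.93873 →hi
  mid=-2.01155 |R|=1.01162 →lo
  mid=-1.97414 |R|=0.97447 →hi
  mid=-1.99284 |R|=0.99287 →hi
  mid=-2.00220 |R|=1.00220 →lo
  mid=-1.99752 |R|=0.99752 →hi
  ...
  [-2.00000,-1.99986] ⇒ x*=-2.0000
So |R|<1 on (-2.0000, 0).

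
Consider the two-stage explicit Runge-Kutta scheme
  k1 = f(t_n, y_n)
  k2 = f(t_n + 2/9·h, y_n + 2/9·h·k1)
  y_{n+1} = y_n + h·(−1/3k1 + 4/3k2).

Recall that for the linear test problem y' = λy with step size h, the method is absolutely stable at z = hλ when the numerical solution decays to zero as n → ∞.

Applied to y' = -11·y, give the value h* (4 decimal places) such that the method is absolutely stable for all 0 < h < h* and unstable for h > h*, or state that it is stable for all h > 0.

Set f=λy, z=hλ:
  k1=λy_n ⇒ h·k1=z·y_n;  k2=λ(1+2/9z)y_n ⇒ h·k2=z(1+2/9z)y_n
  y_{n+1}/y_n = 1 − 1/3z + 4/3z(1+2/9z) = 1 + z + 8/27z²
  Hence R(z) = 1 + z + 8/27z².

Find x<0 with |R(x)|<1.
x=-1.26: |R|=0.2104
R=1: x+8/27x²=0 ⇒ x=−27/8=-3.3750; min R=1−1/(4·8/27)=0.1562>−1
Confirm numerically:
  x=-3.353: |R|=0.97814 <1
  x=-3.330: |R|=0.95560 <1
  x=-3.297: |R|=0.92380 <1
  x=-3.788: |R|=1.46354 >1
  x=-3.721: |R|=1.38147 >1
  x=-3.700: |R|=1.35630 >1
Stable set (-3.3750, 0).

(-3.3750,0); λ=-11 ⇒ h* = (27/8)/11 = 0.3068.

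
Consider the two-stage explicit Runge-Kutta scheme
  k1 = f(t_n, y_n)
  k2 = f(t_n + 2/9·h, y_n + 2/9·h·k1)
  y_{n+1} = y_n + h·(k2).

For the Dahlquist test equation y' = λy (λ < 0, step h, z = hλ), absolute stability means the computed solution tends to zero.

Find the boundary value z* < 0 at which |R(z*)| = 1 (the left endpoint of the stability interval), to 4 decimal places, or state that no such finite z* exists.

On y'=λy, z=hλ:
  k1=λy_n ⇒ h·k1=z·y_n;  k2=λ(1+2/9z)y_n ⇒ h·k2=z(1+2/9z)y_n
  y_{n+1}/y_n = 1 + z(1+2/9z) = 1 + z + 2/9z²
  Hence R(z) = 1 + z + 2/9z².

Need |R(x)|<1, x<0.
x=-1.76: |R|=0.0716
R=1: x+2/9x²=0 ⇒ x=−9/2=-4.5000; min R=1−1/(4·2/9)=-0.1250>−1
Confirm numerically:
  x=-4.224: |R|=0.74093 <1
  x=-2.992: |R|=0.00265 <1
  x=-2.867: |R|=0.04040 <1
  x=-4.806: |R|=1.32681 >1
  x=-4.547: |R|=1.04749 >1
  x=-4.535: |R|=1.03527 >1
Stable set (-4.5000, 0).

z* = -4.5000.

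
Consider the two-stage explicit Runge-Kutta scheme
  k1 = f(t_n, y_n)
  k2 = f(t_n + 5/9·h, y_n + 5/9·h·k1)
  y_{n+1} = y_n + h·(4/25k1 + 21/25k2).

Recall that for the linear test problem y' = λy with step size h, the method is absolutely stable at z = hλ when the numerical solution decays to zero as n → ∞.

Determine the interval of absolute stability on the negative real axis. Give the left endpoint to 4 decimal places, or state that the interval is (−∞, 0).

Test eqn y'=λy, z=hλ:
  k1=λy_n ⇒ h·k1=z·y_n;  k2=λ(1+5/9z)y_n ⇒ h·k2=z(1+5/9z)y_n
  y_{n+1}/y_n = 1 + 4/25z + 21/25z(1+5/9z) = 1 + z + 7/15z²
  Hence R(z) = 1 + z + 7/15z².

Boundary: |R(x)|=1, x<0.
x=-0.82: |R|=0.4938
R=1: x+7/15x²=0 ⇒ x=−15/7=-2.1429; min R=1−1/(4·7/15)=0.4643>−1
Confirm numerically:
  x=-2.098: |R|=0.95608 <1
  x=-1.221: |R|=0.47473 <1
  x=-0.888: |R|=0.47999 <1
  x=-2.458: |R|=1.36149 >1
  x=-2.361: |R|=1.24035 >1
Interval (-2.1429, 0).

(-2.1429, 0).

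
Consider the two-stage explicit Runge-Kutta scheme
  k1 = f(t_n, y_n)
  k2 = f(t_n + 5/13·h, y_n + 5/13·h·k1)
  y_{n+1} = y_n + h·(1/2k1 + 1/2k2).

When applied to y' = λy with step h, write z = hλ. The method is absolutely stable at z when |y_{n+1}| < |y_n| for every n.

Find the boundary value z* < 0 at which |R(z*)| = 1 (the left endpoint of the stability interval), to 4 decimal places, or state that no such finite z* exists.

z* = -5.2000.

Set f=λy, z=hλ:
  k1=λy_n ⇒ h·k1=z·y_n;  k2=λ(1+5/13z)y_n ⇒ h·k2=z(1+5/13z)y_n
  y_{n+1}/y_n = 1 + 1/2z + 1/2z(1+5/13z) = 1 + z + 5/26z²
  ⇒ R(z) = 1 + z + 5/26z².

Find x<0 with |R(x)|<1.
x=-1.59: |R|=0.1038
R=1: x+5/26x²=0 ⇒ x=−26/5=-5.2000; min R=1−1/(4·5/26)=-0.3000>−1
Confirm numerically:
  x=-4.020: |R|=0.08777 <1
  x=-2.427: |R|=0.29424 <1
  x=-2.301: |R|=0.28281 <1
  x=-5.404: |R|=1.21200 >1
  x=-5.263: |R|=1.06376 >1
  x=-5.233: |R|=1.03321 >1
So |R|<1 on (-5.2000, 0).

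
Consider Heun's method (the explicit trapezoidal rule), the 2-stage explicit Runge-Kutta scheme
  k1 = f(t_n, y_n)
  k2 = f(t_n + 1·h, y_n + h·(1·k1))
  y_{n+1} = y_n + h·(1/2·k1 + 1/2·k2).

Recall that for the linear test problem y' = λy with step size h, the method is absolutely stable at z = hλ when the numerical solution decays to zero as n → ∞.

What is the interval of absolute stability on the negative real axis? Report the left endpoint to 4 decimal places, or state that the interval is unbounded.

(-2.0000, 0).

On y'=λy, z=hλ:
  order 2, 2-stage ⇒ R(z)=1+z+z^2/2
  (e.g. R(-1.49)=0.62005, |R|=0.62005)

Find x<0 with |R(x)|<1.
x=-1.49: |R|=0.6200
|R(-2.2)|=1.2200 |R(-2.07)|=1.0724 |R(-1.85)|=0.8613
Bisect:
  x_lo=-2.7324 |R|=2.0006  x_hi=-0.3928 |R|=0.6844
  mid=-1.56257 |R|=0.65824 →hi
  mid=-2.14747 |R|=1.15835 →lo
  mid=-1.85502 |R|=0.86553 →hi
  mid=-2.00125 |R|=1.00125 →lo
  mid=-1.92813 |R|=0.93072 →hi
  mid=-1.96469 |R|=0.96531 →hi
  mid=-1.98297 |R|=0.98311 →hi
  mid=-1.99211 |R|=0.99214 →hi
  mid=-1.99668 |R|=0.99668 →hi
  ...
  [-2.00010,-1.99996] ⇒ x*=-2.0000
So |R|<1 on (-2.0000, 0).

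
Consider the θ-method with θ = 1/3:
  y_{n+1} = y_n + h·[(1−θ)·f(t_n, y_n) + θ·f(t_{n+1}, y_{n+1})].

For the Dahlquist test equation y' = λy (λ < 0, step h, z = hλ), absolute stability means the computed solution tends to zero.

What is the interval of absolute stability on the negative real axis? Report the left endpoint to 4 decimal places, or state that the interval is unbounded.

With y'=λy (z=hλ):
  y_{n+1} = y_n + z·[2/3·y_n + 1/3·y_{n+1}] ⇒ (1 − 1/3z)y_{n+1} = (1 + 2/3z)y_n
  so R(z) = (1 + 2/3z)/(1 − 1/3z).

Need |R(x)|<1, x<0.
x=-0.79: |R|=0.3747
R=−1: 1+2/3x = −1+1/3x ⇒ -1/3x=2 ⇒ x=2/(-1/3)=-6.0000
Confirm numerically:
  x=-5.404: |R|=0.92908 <1
  x=-5.117: |R|=0.89122 <1
  x=-3.664: |R|=0.64946 <1
  x=-6.309: |R|=1.03319 >1
  x=-6.074: |R|=1.00816 >1
Stable set (-6.0000, 0).

z∈(-6.0000,0).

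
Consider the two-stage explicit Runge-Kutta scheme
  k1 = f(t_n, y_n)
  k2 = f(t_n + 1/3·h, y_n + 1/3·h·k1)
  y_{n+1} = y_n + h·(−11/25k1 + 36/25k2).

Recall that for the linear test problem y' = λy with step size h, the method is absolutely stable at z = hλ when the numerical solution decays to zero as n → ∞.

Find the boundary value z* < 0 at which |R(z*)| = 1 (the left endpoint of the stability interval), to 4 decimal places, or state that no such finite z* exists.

left endpoint -2.0833.

Set f=λy, z=hλ:
  k1=λy_n ⇒ h·k1=z·y_n;  k2=λ(1+1/3z)y_n ⇒ h·k2=z(1+1/3z)y_n
  y_{n+1}/y_n = 1 − 11/25z + 36/25z(1+1/3z) = 1 + z + 12/25z²
  R(z) = 1 + z + 12/25z².

Find x<0 with |R(x)|<1.
x=-1.09: |R|=0.4803
R=1: x+12/25x²=0 ⇒ x=−25/12=-2.0833; min R=1−1/(4·12/25)=0.4792>−1
Confirm numerically:
  x=-1.952: |R|=0.87695 <1
  x=-1.574: |R|=0.61519 <1
  x=-1.417: |R|=0.54679 <1
  x=-1.040: |R|=0.47917 <1
  x=-2.668: |R|=1.74875 >1
  x=-2.239: |R|=1.16730 >1
Stable set (-2.0833, 0).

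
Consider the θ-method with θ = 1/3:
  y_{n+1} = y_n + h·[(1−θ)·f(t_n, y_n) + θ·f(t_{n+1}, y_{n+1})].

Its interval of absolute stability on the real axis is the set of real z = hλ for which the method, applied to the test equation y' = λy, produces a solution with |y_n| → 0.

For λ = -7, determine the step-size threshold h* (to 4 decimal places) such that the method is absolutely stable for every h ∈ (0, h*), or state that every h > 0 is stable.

Set f=λy, z=hλ:
  y_{n+1} = y_n + z·[2/3·y_n + 1/3·y_{n+1}] ⇒ (1 − 1/3z)y_{n+1} = (1 + 2/3z)y_n
  ⇒ R(z) = (1 + 2/3z)/(1 − 1/3z).

Need |R(x)|<1, x<0.
x=-1.67: |R|=0.0728
R=−1: 1+2/3x = −1+1/3x ⇒ -1/3x=2 ⇒ x=2/(-1/3)=-6.0000
Confirm numerically:
  x=-5.269: |R|=0.91160 <1
  x=-4.521: |R|=0.80335 <1
  x=-4.135: |R|=0.73861 <1
  x=-6.262: |R|=1.02829 >1
  x=-6.031: |R|=1.00343 >1
So |R|<1 on (-6.0000, 0).

(-6.0000,0); λ=-7 ⇒ h* = (6)/7 = 0.8571.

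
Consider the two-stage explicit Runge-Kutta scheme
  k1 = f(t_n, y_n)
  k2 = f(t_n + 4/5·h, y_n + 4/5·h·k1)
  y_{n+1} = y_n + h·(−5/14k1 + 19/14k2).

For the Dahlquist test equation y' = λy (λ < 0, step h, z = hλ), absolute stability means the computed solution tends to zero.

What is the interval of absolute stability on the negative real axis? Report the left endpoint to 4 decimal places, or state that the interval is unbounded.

(-0.9211, 0).

Test eqn y'=λy, z=hλ:
  k1=λy_n ⇒ h·k1=z·y_n;  k2=λ(1+4/5z)y_n ⇒ h·k2=z(1+4/5z)y_n
  y_{n+1}/y_n = 1 − 5/14z + 19/14z(1+4/5z) = 1 + z + 38/35z²
  ⇒ R(z) = 1 + z + 38/35z².

Boundary: |R(x)|=1, x<0.
x=-1.27: |R|=1.4811
R=1: x+38/35x²=0 ⇒ x=−35/38=-0.9211; min R=1−1/(4·38/35)=0.7697>−1
Confirm numerically:
  x=-0.723: |R|=0.84453 <1
  x=-0.531: |R|=0.77513 <1
  x=-0.494: |R|=0.77095 <1
  x=-0.471: |R|=0.76986 <1
  x=-1.404: |R|=1.73618 >1
  x=-1.340: |R|=1.60951 >1
  x=-1.260: |R|=1.46368 >1
Stable set (-0.9211, 0).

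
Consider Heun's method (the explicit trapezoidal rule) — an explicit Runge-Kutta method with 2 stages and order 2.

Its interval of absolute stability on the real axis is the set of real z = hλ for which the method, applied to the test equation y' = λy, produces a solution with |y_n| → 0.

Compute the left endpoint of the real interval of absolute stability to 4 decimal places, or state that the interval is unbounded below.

With y'=λy (z=hλ):
  order 2, 2-stage ⇒ R(z)=1+z+z^2/2
  (e.g. R(-1.35)=0.56125, |R|=0.56125)

Boundary: |R(x)|=1, x<0.
x=-1.35: |R|=0.5613
|R(-1.36)|=0.5648 |R(-1.08)|=0.5032 |R(-1.06)|=0.5018
Bisect:
  x_lo=-2.7785 |R|=2.0815  x_hi=-0.3027 |R|=0.7431
  mid=-1.54061 |R|=0.64613 →hi
  mid=-2.15955 |R|=1.17228 →lo
  mid=-1.85008 |R|=0.86132 →hi
  mid=-2.00481 |R|=1.00483 →lo
  mid=-1.92745 |R|=0.93008 →hi
  mid=-1.96613 |R|=0.96670 →hi
  mid=-1.98547 |R|=0.98558 →hi
  mid=-1.99514 |R|=0.99516 →hi
  mid=-1.99998 |R|=0.99998 →hi
  mid=-2.00240 |R|=1.00240 →lo
  ...
  [-2.00013,-1.99998] ⇒ x*=-2.0000
So |R|<1 on (-2.0000, 0).

left endpoint -2.0000.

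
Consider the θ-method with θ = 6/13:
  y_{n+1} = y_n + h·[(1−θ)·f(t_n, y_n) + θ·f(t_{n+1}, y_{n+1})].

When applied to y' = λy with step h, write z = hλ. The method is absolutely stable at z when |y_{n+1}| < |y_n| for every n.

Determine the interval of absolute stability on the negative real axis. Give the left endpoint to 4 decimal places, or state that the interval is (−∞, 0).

(-26.0000, 0).

Set f=λy, z=hλ:
  y_{n+1} = y_n + z·[7/13·y_n + 6/13·y_{n+1}] ⇒ (1 − 6/13z)y_{n+1} = (1 + 7/13z)y_n
  Hence R(z) = (1 + 7/13z)/(1 − 6/13z).

Find x<0 with |R(x)|<1.
x=-1.65: |R|=0.0633
R=−1: 1+7/13x = −1+6/13x ⇒ -1/13x=2 ⇒ x=2/(-1/13)=-26.0000
Confirm numerically:
  x=-17.015: |R|=0.92193 <1
  x=-16.738: |R|=0.91834 <1
  x=-16.333: |R|=0.91291 <1
  x=-14.823: |R|=0.89035 <1
  x=-26.518: |R|=1.00301 >1
  x=-26.517: |R|=1.00300 >1
So |R|<1 on (-26.0000, 0).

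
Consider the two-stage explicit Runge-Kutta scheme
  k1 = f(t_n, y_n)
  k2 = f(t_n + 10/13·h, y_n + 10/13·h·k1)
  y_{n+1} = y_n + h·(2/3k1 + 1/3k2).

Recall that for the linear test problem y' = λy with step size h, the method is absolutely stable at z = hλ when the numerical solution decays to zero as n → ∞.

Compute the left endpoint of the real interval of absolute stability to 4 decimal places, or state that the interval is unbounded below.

On y'=λy, z=hλ:
  k1=λy_n ⇒ h·k1=z·y_n;  k2=λ(1+10/13z)y_n ⇒ h·k2=z(1+10/13z)y_n
  y_{n+1}/y_n = 1 + 2/3z + 1/3z(1+10/13z) = 1 + z + 10/39z²
  so R(z) = 1 + z + 10/39z².

Boundary: |R(x)|=1, x<0.
x=-1.16: |R|=0.1850
R=1: x+10/39x²=0 ⇒ x=−39/10=-3.9000; min R=1−1/(4·10/39)=0.0250>−1
Confirm numerically:
  x=-3.770: |R|=0.87433 <1
  x=-2.474: |R|=0.09540 <1
  x=-1.875: |R|=0.02644 <1
  x=-4.357: |R|=1.51055 >1
  x=-4.340: |R|=1.48964 >1
Interval (-3.9000, 0).

left endpoint -3.9000.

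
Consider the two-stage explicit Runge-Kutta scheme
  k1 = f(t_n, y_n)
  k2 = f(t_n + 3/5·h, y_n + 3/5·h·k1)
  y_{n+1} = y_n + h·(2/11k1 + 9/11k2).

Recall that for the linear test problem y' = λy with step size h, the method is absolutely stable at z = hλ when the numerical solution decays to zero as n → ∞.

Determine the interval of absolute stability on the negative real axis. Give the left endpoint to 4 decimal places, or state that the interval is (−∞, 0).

z∈(-2.0370,0).

With y'=λy (z=hλ):
  k1=λy_n ⇒ h·k1=z·y_n;  k2=λ(1+3/5z)y_n ⇒ h·k2=z(1+3/5z)y_n
  y_{n+1}/y_n = 1 + 2/11z + 9/11z(1+3/5z) = 1 + z + 27/55z²
  Hence R(z) = 1 + z + 27/55z².

Find x<0 with |R(x)|<1.
x=-1.69: |R|=0.7121
R=1: x+27/55x²=0 ⇒ x=−55/27=-2.0370; min R=1−1/(4·27/55)=0.4907>−1
Confirm numerically:
  x=-1.570: |R|=0.64004 <1
  x=-1.317: |R|=0.53448 <1
  x=-1.279: |R|=0.52405 <1
  x=-0.899: |R|=0.49775 <1
  x=-2.240: |R|=1.22319 >1
  x=-2.170: |R|=1.14164 >1
Interval (-2.0370, 0).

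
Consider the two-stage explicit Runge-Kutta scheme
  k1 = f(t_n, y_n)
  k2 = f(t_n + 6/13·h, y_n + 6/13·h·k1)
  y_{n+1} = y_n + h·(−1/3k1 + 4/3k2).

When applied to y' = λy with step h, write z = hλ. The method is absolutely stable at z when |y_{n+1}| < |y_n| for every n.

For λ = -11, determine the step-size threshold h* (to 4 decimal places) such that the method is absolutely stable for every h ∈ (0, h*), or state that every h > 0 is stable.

With y'=λy (z=hλ):
  k1=λy_n ⇒ h·k1=z·y_n;  k2=λ(1+6/13z)y_n ⇒ h·k2=z(1+6/13z)y_n
  y_{n+1}/y_n = 1 − 1/3z + 4/3z(1+6/13z) = 1 + z + 8/13z²
  R(z) = 1 + z + 8/13z².

Need |R(x)|<1, x<0.
x=-1.54: |R|=0.9194
R=1: x+8/13x²=0 ⇒ x=−13/8=-1.6250; min R=1−1/(4·8/13)=0.5938>−1
Confirm numerically:
  x=-1.454: |R|=0.84699 <1
  x=-1.111: |R|=0.64858 <1
  x=-0.900: |R|=0.59846 <1
  x=-0.833: |R|=0.59401 <1
  x=-2.015: |R|=1.48360 >1
  x=-1.860: |R|=1.26898 >1
Stable set (-1.6250, 0).

(-1.6250,0); λ=-11 ⇒ h* = (13/8)/11 = 0.1477.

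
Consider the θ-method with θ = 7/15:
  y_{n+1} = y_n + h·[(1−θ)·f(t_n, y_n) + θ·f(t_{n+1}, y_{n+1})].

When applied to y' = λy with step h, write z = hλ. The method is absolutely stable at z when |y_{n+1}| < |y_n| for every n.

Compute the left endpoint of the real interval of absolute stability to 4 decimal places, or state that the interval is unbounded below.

left endpoint -30.0000.

Set f=λy, z=hλ:
  y_{n+1} = y_n + z·[8/15·y_n + 7/15·y_{n+1}] ⇒ (1 − 7/15z)y_{n+1} = (1 + 8/15z)y_n
  R(z) = (1 + 8/15z)/(1 − 7/15z).

Need |R(x)|<1, x<0.
x=-0.92: |R|=0.3563
R=−1: 1+8/15x = −1+7/15x ⇒ -1/15x=2 ⇒ x=2/(-1/15)=-30.0000
Confirm numerically:
  x=-26.058: |R|=0.98003 <1
  x=-20.243: |R|=0.93773 <1
  x=-14.721: |R|=0.87057 <1
  x=-30.550: |R|=1.00240 >1
  x=-30.205: |R|=1.00091 >1
  x=-30.148: |R|=1.00065 >1
Interval (-30.0000, 0).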